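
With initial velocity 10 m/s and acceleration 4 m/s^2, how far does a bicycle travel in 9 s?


Given: v0 = 10 m/s, a = 4 m/s^2, t = 9 s
Using s = v0*t + (1/2)*a*t^2
s = 10*9 + (1/2)*4*9^2
s = 90 + (1/2)*324
s = 90 + 162
s = 252

252 m


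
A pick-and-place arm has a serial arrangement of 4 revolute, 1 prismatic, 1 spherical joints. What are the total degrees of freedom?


Given: serial robot with 4 revolute, 1 prismatic, 1 spherical joints
DOF contribution per joint type: revolute=1, prismatic=1, spherical=3, fixed=0
DOF = 4*1 + 1*1 + 1*3
DOF = 8

8


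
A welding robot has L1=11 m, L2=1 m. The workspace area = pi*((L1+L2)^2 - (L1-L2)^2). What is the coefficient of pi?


Given: L1 = 11, L2 = 1
(L1+L2)^2 = (12)^2 = 144
(L1-L2)^2 = (10)^2 = 100
Difference = 144 - 100 = 44
This equals 4*L1*L2 = 4*11*1 = 44
Workspace area = 44*pi

44


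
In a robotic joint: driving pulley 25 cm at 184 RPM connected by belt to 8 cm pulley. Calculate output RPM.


Given: D1 = 25 cm, w1 = 184 RPM, D2 = 8 cm
Using D1*w1 = D2*w2
w2 = D1*w1 / D2
w2 = 25*184 / 8
w2 = 4600 / 8
w2 = 575 RPM

575 RPM


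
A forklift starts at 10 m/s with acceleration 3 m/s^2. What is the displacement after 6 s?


Given: v0 = 10 m/s, a = 3 m/s^2, t = 6 s
Using s = v0*t + (1/2)*a*t^2
s = 10*6 + (1/2)*3*6^2
s = 60 + (1/2)*108
s = 60 + 54
s = 114

114 m


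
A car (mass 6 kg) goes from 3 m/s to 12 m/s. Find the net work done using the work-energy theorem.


Given: m = 6 kg, v0 = 3 m/s, v = 12 m/s
Using W = (1/2)*m*(v^2 - v0^2)
v^2 = 12^2 = 144
v0^2 = 3^2 = 9
v^2 - v0^2 = 144 - 9 = 135
W = (1/2)*6*135 = 405 J

405 J


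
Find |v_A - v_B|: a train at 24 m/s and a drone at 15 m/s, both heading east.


Given: v_A = 24 m/s east, v_B = 15 m/s east
Both move in the same direction; relative speed = |v_A - v_B|
|24 - 15| = |9|
= 9 m/s

9 m/s


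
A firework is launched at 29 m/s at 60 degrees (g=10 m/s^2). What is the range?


Given: v0 = 29 m/s, theta = 60 deg, g = 10 m/s^2
sin(2*60) = sin(120) = sqrt(3)/2
Using R = v0^2 * sin(2*theta) / g
R = 29^2 * (sqrt(3)/2) / 10
R = 841 * sqrt(3) / 20
R = 841/20*sqrt(3) m

841/20*sqrt(3) m


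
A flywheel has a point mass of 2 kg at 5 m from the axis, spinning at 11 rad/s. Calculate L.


Given: m = 2 kg, r = 5 m, omega = 11 rad/s
For a point mass: I = m*r^2
I = 2*5^2 = 2*25 = 50
L = I*omega = 50*11
L = 550 kg*m^2/s

550 kg*m^2/s


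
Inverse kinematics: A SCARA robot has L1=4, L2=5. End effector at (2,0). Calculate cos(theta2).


Given: L1 = 4, L2 = 5, target (x, y) = (2, 0)
Using cos(theta2) = (x^2 + y^2 - L1^2 - L2^2) / (2*L1*L2)
x^2 + y^2 = 2^2 + 0 = 4
L1^2 + L2^2 = 16 + 25 = 41
Numerator = 4 - 41 = -37
Denominator = 2*4*5 = 40
cos(theta2) = -37/40 = -37/40

-37/40


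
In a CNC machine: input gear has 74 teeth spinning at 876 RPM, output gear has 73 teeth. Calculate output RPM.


Given: N1 = 74 teeth, w1 = 876 RPM, N2 = 73 teeth
Using N1*w1 = N2*w2
w2 = N1*w1 / N2
w2 = 74*876 / 73
w2 = 64824 / 73
w2 = 888 RPM

888 RPM


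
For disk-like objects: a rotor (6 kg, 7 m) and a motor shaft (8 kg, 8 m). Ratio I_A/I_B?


Given: M1=6 kg, R1=7 m, M2=8 kg, R2=8 m
For a disk: I = (1/2)*M*R^2, so I_A/I_B = (M1*R1^2)/(M2*R2^2)
M1*R1^2 = 6*49 = 294
M2*R2^2 = 8*64 = 512
I_A/I_B = 294/512 = 147/256

147/256


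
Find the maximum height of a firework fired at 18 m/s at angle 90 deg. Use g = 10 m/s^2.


Given: v0 = 18 m/s, theta = 90 deg, g = 10 m/s^2
sin^2(90) = 1
Using H = v0^2 * sin^2(theta) / (2*g)
H = 18^2 * 1 / (2*10)
H = 324 * 1 / 20
H = 324 / 20
H = 81/5 m

81/5 m


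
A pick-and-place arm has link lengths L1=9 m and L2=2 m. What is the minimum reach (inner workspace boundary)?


Given: L1 = 9 m, L2 = 2 m
For a 2-link planar arm, min reach = |L1 - L2| (second link folded back)
Min reach = |9 - 2|
Min reach = 7 m

7 m


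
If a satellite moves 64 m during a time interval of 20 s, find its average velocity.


Given: distance d = 64 m, time t = 20 s
Using v = d / t
v = 64 / 20
v = 16/5 m/s

16/5 m/s


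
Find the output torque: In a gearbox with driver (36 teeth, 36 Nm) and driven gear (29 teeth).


Given: N1 = 36, N2 = 29, T1 = 36 Nm
Using T2/T1 = N2/N1
T2 = T1 * N2 / N1
T2 = 36 * 29 / 36
T2 = 1044 / 36
T2 = 29 Nm

29 Nm


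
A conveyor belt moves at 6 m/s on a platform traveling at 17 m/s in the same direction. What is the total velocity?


Given: object velocity = 6 m/s, platform velocity = 17 m/s (same direction)
Using classical velocity addition: v_total = v_object + v_platform
v_total = 6 + 17
v_total = 23 m/s

23 m/s


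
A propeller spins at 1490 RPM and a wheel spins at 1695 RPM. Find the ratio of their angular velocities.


Given: RPM_A = 1490, RPM_B = 1695
omega = 2*pi*RPM/60, so omega_A/omega_B = RPM_A / RPM_B
omega_A/omega_B = 1490 / 1695
omega_A/omega_B = 298/339

298/339


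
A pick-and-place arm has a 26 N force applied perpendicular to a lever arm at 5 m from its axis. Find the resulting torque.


Given: F = 26 N, r = 5 m, angle = 90 deg (perpendicular)
Using tau = F * r * sin(90)
sin(90) = 1
tau = 26 * 5 * 1
tau = 130 Nm

130 Nm


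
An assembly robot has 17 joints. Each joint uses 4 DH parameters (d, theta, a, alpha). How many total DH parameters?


Given: 17 joints, 4 DH parameters per joint (d, theta, a, alpha)
Total DH parameters = number_of_joints * 4
Total = 17 * 4
Total = 68

68


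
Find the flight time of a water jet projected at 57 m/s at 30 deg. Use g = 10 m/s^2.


Given: v0 = 57 m/s, theta = 30 deg, g = 10 m/s^2
sin(30) = 1/2
Using T = 2*v0*sin(theta) / g
T = 2*57*1/2 / 10
T = 57 / 10
T = 57/10 s

57/10 s


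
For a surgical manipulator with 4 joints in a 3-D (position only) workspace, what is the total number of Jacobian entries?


Given: task space dimension = 3, joints = 4
Jacobian is a 3 x 4 matrix
Total entries = rows * columns
Total = 3 * 4
Total = 12

12


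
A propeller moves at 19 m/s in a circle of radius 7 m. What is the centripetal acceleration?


Given: v = 19 m/s, r = 7 m
Using a_c = v^2 / r
a_c = 19^2 / 7
a_c = 361 / 7
a_c = 361/7 m/s^2

361/7 m/s^2


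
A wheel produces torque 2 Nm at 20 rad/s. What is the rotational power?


Given: tau = 2 Nm, omega = 20 rad/s
Using P = tau * omega
P = 2 * 20
P = 40 W

40 W


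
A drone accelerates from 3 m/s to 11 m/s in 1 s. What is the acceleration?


Given: initial velocity v0 = 3 m/s, final velocity v = 11 m/s, time t = 1 s
Using a = (v - v0) / t
a = (11 - 3) / 1
a = 8 / 1
a = 8 m/s^2

8 m/s^2


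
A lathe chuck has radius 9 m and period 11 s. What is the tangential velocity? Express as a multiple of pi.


Given: radius r = 9 m, period T = 11 s
Using v = 2*pi*r / T
v = 2*pi*9 / 11
v = 18*pi / 11
v = 18/11*pi m/s

18/11*pi m/s


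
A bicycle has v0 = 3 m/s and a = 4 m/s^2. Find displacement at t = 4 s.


Given: v0 = 3 m/s, a = 4 m/s^2, t = 4 s
Using s = v0*t + (1/2)*a*t^2
s = 3*4 + (1/2)*4*4^2
s = 12 + (1/2)*64
s = 12 + 32
s = 44

44 m


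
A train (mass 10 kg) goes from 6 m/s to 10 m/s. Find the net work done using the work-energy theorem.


Given: m = 10 kg, v0 = 6 m/s, v = 10 m/s
Using W = (1/2)*m*(v^2 - v0^2)
v^2 = 10^2 = 100
v0^2 = 6^2 = 36
v^2 - v0^2 = 100 - 36 = 64
W = (1/2)*10*64 = 320 J

320 J


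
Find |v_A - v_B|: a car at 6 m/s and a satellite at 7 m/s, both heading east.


Given: v_A = 6 m/s east, v_B = 7 m/s east
Both move in the same direction; relative speed = |v_A - v_B|
|6 - 7| = |-1|
= 1 m/s

1 m/s


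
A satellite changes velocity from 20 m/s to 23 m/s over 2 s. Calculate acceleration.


Given: initial velocity v0 = 20 m/s, final velocity v = 23 m/s, time t = 2 s
Using a = (v - v0) / t
a = (23 - 20) / 2
a = 3 / 2
a = 3/2 m/s^2

3/2 m/s^2


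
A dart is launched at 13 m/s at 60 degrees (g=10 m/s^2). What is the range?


Given: v0 = 13 m/s, theta = 60 deg, g = 10 m/s^2
sin(2*60) = sin(120) = sqrt(3)/2
Using R = v0^2 * sin(2*theta) / g
R = 13^2 * (sqrt(3)/2) / 10
R = 169 * sqrt(3) / 20
R = 169/20*sqrt(3) m

169/20*sqrt(3) m


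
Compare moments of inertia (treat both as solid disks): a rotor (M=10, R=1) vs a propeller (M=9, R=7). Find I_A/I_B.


Given: M1=10 kg, R1=1 m, M2=9 kg, R2=7 m
For a disk: I = (1/2)*M*R^2, so I_A/I_B = (M1*R1^2)/(M2*R2^2)
M1*R1^2 = 10*1 = 10
M2*R2^2 = 9*49 = 441
I_A/I_B = 10/441 = 10/441

10/441


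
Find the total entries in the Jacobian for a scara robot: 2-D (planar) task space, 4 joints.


Given: task space dimension = 2, joints = 4
Jacobian is a 2 x 4 matrix
Total entries = rows * columns
Total = 2 * 4
Total = 8

8


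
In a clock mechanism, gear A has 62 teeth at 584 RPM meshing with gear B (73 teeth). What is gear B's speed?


Given: N1 = 62 teeth, w1 = 584 RPM, N2 = 73 teeth
Using N1*w1 = N2*w2
w2 = N1*w1 / N2
w2 = 62*584 / 73
w2 = 36208 / 73
w2 = 496 RPM

496 RPM


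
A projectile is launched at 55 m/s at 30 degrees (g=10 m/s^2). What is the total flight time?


Given: v0 = 55 m/s, theta = 30 deg, g = 10 m/s^2
sin(30) = 1/2
Using T = 2*v0*sin(theta) / g
T = 2*55*1/2 / 10
T = 55 / 10
T = 11/2 s

11/2 s


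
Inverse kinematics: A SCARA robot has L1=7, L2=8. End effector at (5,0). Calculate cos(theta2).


Given: L1 = 7, L2 = 8, target (x, y) = (5, 0)
Using cos(theta2) = (x^2 + y^2 - L1^2 - L2^2) / (2*L1*L2)
x^2 + y^2 = 5^2 + 0 = 25
L1^2 + L2^2 = 49 + 64 = 113
Numerator = 25 - 113 = -88
Denominator = 2*7*8 = 112
cos(theta2) = -88/112 = -11/14

-11/14


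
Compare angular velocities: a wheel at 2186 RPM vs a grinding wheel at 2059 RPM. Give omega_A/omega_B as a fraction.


Given: RPM_A = 2186, RPM_B = 2059
omega = 2*pi*RPM/60, so omega_A/omega_B = RPM_A / RPM_B
omega_A/omega_B = 2186 / 2059
omega_A/omega_B = 2186/2059

2186/2059


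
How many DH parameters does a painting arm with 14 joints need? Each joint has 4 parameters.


Given: 14 joints, 4 DH parameters per joint (d, theta, a, alpha)
Total DH parameters = number_of_joints * 4
Total = 14 * 4
Total = 56

56


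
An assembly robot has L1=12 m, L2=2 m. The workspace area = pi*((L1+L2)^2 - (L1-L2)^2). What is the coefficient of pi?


Given: L1 = 12, L2 = 2
(L1+L2)^2 = (14)^2 = 196
(L1-L2)^2 = (10)^2 = 100
Difference = 196 - 100 = 96
This equals 4*L1*L2 = 4*12*2 = 96
Workspace area = 96*pi

96


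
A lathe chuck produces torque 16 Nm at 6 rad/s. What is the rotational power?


Given: tau = 16 Nm, omega = 6 rad/s
Using P = tau * omega
P = 16 * 6
P = 96 W

96 W


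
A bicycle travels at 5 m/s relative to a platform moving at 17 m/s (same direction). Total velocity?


Given: object velocity = 5 m/s, platform velocity = 17 m/s (same direction)
Using classical velocity addition: v_total = v_object + v_platform
v_total = 5 + 17
v_total = 22 m/s

22 m/s


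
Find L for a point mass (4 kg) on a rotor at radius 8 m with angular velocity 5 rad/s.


Given: m = 4 kg, r = 8 m, omega = 5 rad/s
For a point mass: I = m*r^2
I = 4*8^2 = 4*64 = 256
L = I*omega = 256*5
L = 1280 kg*m^2/s

1280 kg*m^2/s


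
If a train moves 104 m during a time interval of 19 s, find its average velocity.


Given: distance d = 104 m, time t = 19 s
Using v = d / t
v = 104 / 19
v = 104/19 m/s

104/19 m/s


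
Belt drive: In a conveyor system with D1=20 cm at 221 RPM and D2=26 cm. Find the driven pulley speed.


Given: D1 = 20 cm, w1 = 221 RPM, D2 = 26 cm
Using D1*w1 = D2*w2
w2 = D1*w1 / D2
w2 = 20*221 / 26
w2 = 4420 / 26
w2 = 170 RPM

170 RPM


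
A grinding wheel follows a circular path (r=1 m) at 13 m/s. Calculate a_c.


Given: v = 13 m/s, r = 1 m
Using a_c = v^2 / r
a_c = 13^2 / 1
a_c = 169 / 1
a_c = 169 m/s^2

169 m/s^2


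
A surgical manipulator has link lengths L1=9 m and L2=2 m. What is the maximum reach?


Given: L1 = 9 m, L2 = 2 m
For a 2-link planar arm, max reach = L1 + L2 (fully extended)
Max reach = 9 + 2
Max reach = 11 m

11 m


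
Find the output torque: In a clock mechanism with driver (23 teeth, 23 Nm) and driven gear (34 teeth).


Given: N1 = 23, N2 = 34, T1 = 23 Nm
Using T2/T1 = N2/N1
T2 = T1 * N2 / N1
T2 = 23 * 34 / 23
T2 = 782 / 23
T2 = 34 Nm

34 Nm


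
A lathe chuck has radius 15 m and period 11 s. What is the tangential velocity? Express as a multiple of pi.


Given: radius r = 15 m, period T = 11 s
Using v = 2*pi*r / T
v = 2*pi*15 / 11
v = 30*pi / 11
v = 30/11*pi m/s

30/11*pi m/s


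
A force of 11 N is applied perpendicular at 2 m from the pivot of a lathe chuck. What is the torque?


Given: F = 11 N, r = 2 m, angle = 90 deg (perpendicular)
Using tau = F * r * sin(90)
sin(90) = 1
tau = 11 * 2 * 1
tau = 22 Nm

22 Nm


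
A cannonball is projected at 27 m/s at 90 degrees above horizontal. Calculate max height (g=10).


Given: v0 = 27 m/s, theta = 90 deg, g = 10 m/s^2
sin^2(90) = 1
Using H = v0^2 * sin^2(theta) / (2*g)
H = 27^2 * 1 / (2*10)
H = 729 * 1 / 20
H = 729 / 20
H = 729/20 m

729/20 m


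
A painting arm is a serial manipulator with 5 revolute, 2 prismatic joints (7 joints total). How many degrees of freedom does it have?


Given: serial robot with 5 revolute, 2 prismatic joints
DOF contribution per joint type: revolute=1, prismatic=1, spherical=3, fixed=0
DOF = 5*1 + 2*1
DOF = 7

7


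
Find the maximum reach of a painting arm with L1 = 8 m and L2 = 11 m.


Given: L1 = 8 m, L2 = 11 m
For a 2-link planar arm, max reach = L1 + L2 (fully extended)
Max reach = 8 + 11
Max reach = 19 m

19 m


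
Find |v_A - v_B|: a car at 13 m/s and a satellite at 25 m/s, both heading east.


Given: v_A = 13 m/s east, v_B = 25 m/s east
Both move in the same direction; relative speed = |v_A - v_B|
|13 - 25| = |-12|
= 12 m/s

12 m/s


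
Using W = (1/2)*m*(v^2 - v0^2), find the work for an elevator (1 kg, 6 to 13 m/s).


Given: m = 1 kg, v0 = 6 m/s, v = 13 m/s
Using W = (1/2)*m*(v^2 - v0^2)
v^2 = 13^2 = 169
v0^2 = 6^2 = 36
v^2 - v0^2 = 169 - 36 = 133
W = (1/2)*1*133 = 133/2 J

133/2 J


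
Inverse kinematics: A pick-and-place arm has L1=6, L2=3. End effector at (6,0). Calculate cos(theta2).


Given: L1 = 6, L2 = 3, target (x, y) = (6, 0)
Using cos(theta2) = (x^2 + y^2 - L1^2 - L2^2) / (2*L1*L2)
x^2 + y^2 = 6^2 + 0 = 36
L1^2 + L2^2 = 36 + 9 = 45
Numerator = 36 - 45 = -9
Denominator = 2*6*3 = 36
cos(theta2) = -9/36 = -1/4

-1/4


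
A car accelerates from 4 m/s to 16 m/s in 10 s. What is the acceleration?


Given: initial velocity v0 = 4 m/s, final velocity v = 16 m/s, time t = 10 s
Using a = (v - v0) / t
a = (16 - 4) / 10
a = 12 / 10
a = 6/5 m/s^2

6/5 m/s^2


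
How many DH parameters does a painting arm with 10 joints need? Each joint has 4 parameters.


Given: 10 joints, 4 DH parameters per joint (d, theta, a, alpha)
Total DH parameters = number_of_joints * 4
Total = 10 * 4
Total = 40

40


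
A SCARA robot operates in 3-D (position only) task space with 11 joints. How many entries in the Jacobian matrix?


Given: task space dimension = 3, joints = 11
Jacobian is a 3 x 11 matrix
Total entries = rows * columns
Total = 3 * 11
Total = 33

33


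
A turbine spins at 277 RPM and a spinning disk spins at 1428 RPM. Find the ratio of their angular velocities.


Given: RPM_A = 277, RPM_B = 1428
omega = 2*pi*RPM/60, so omega_A/omega_B = RPM_A / RPM_B
omega_A/omega_B = 277 / 1428
omega_A/omega_B = 277/1428

277/1428


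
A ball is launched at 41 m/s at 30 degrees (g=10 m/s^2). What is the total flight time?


Given: v0 = 41 m/s, theta = 30 deg, g = 10 m/s^2
sin(30) = 1/2
Using T = 2*v0*sin(theta) / g
T = 2*41*1/2 / 10
T = 41 / 10
T = 41/10 s

41/10 s


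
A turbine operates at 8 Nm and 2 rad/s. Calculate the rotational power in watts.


Given: tau = 8 Nm, omega = 2 rad/s
Using P = tau * omega
P = 8 * 2
P = 16 W

16 W


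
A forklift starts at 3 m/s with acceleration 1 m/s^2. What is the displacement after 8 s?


Given: v0 = 3 m/s, a = 1 m/s^2, t = 8 s
Using s = v0*t + (1/2)*a*t^2
s = 3*8 + (1/2)*1*8^2
s = 24 + (1/2)*64
s = 24 + 32
s = 56

56 m


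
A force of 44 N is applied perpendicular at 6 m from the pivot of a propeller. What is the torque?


Given: F = 44 N, r = 6 m, angle = 90 deg (perpendicular)
Using tau = F * r * sin(90)
sin(90) = 1
tau = 44 * 6 * 1
tau = 264 Nm

264 Nm


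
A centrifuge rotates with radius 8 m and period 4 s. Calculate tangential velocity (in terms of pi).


Given: radius r = 8 m, period T = 4 s
Using v = 2*pi*r / T
v = 2*pi*8 / 4
v = 16*pi / 4
v = 4*pi m/s

4*pi m/s


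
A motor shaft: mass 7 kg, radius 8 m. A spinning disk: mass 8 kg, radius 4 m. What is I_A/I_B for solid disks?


Given: M1=7 kg, R1=8 m, M2=8 kg, R2=4 m
For a disk: I = (1/2)*M*R^2, so I_A/I_B = (M1*R1^2)/(M2*R2^2)
M1*R1^2 = 7*64 = 448
M2*R2^2 = 8*16 = 128
I_A/I_B = 448/128 = 7/2

7/2


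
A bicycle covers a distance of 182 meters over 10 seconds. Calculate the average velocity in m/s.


Given: distance d = 182 m, time t = 10 s
Using v = d / t
v = 182 / 10
v = 91/5 m/s

91/5 m/s


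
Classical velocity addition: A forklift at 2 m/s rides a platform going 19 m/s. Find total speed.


Given: object velocity = 2 m/s, platform velocity = 19 m/s (same direction)
Using classical velocity addition: v_total = v_object + v_platform
v_total = 2 + 19
v_total = 21 m/s

21 m/s


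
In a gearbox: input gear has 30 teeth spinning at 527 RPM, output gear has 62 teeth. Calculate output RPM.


Given: N1 = 30 teeth, w1 = 527 RPM, N2 = 62 teeth
Using N1*w1 = N2*w2
w2 = N1*w1 / N2
w2 = 30*527 / 62
w2 = 15810 / 62
w2 = 255 RPM

255 RPM


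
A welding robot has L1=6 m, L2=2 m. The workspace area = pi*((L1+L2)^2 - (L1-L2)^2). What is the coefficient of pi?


Given: L1 = 6, L2 = 2
(L1+L2)^2 = (8)^2 = 64
(L1-L2)^2 = (4)^2 = 16
Difference = 64 - 16 = 48
This equals 4*L1*L2 = 4*6*2 = 48
Workspace area = 48*pi

48


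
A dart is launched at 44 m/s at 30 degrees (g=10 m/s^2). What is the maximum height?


Given: v0 = 44 m/s, theta = 30 deg, g = 10 m/s^2
sin^2(30) = 1/4
Using H = v0^2 * sin^2(theta) / (2*g)
H = 44^2 * 1/4 / (2*10)
H = 1936 * 1/4 / 20
H = 484 / 20
H = 121/5 m

121/5 m


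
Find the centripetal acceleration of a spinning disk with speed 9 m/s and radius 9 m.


Given: v = 9 m/s, r = 9 m
Using a_c = v^2 / r
a_c = 9^2 / 9
a_c = 81 / 9
a_c = 9 m/s^2

9 m/s^2


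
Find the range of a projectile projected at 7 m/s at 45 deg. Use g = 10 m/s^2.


Given: v0 = 7 m/s, theta = 45 deg, g = 10 m/s^2
sin(2*45) = sin(90) = 1
Using R = v0^2 * sin(2*theta) / g
R = 7^2 * 1 / 10
R = 49 / 10
R = 49/10 m

49/10 m


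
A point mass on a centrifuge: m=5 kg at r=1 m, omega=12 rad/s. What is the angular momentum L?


Given: m = 5 kg, r = 1 m, omega = 12 rad/s
For a point mass: I = m*r^2
I = 5*1^2 = 5*1 = 5
L = I*omega = 5*12
L = 60 kg*m^2/s

60 kg*m^2/s


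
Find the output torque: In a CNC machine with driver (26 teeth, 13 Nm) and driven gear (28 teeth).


Given: N1 = 26, N2 = 28, T1 = 13 Nm
Using T2/T1 = N2/N1
T2 = T1 * N2 / N1
T2 = 13 * 28 / 26
T2 = 364 / 26
T2 = 14 Nm

14 Nm


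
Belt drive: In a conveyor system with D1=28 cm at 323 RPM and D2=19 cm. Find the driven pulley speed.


Given: D1 = 28 cm, w1 = 323 RPM, D2 = 19 cm
Using D1*w1 = D2*w2
w2 = D1*w1 / D2
w2 = 28*323 / 19
w2 = 9044 / 19
w2 = 476 RPM

476 RPM


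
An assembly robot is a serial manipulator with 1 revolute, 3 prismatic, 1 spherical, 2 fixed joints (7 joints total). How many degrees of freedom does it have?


Given: serial robot with 1 revolute, 3 prismatic, 1 spherical, 2 fixed joints
DOF contribution per joint type: revolute=1, prismatic=1, spherical=3, fixed=0
DOF = 1*1 + 3*1 + 1*3 + 2*0
DOF = 7

7


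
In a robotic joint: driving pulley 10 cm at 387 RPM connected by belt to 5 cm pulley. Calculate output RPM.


Given: D1 = 10 cm, w1 = 387 RPM, D2 = 5 cm
Using D1*w1 = D2*w2
w2 = D1*w1 / D2
w2 = 10*387 / 5
w2 = 3870 / 5
w2 = 774 RPM

774 RPM


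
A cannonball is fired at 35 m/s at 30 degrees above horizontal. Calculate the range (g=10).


Given: v0 = 35 m/s, theta = 30 deg, g = 10 m/s^2
sin(2*30) = sin(60) = sqrt(3)/2
Using R = v0^2 * sin(2*theta) / g
R = 35^2 * (sqrt(3)/2) / 10
R = 1225 * sqrt(3) / 20
R = 245/4*sqrt(3) m

245/4*sqrt(3) m


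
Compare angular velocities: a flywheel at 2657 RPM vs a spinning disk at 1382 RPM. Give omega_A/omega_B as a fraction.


Given: RPM_A = 2657, RPM_B = 1382
omega = 2*pi*RPM/60, so omega_A/omega_B = RPM_A / RPM_B
omega_A/omega_B = 2657 / 1382
omega_A/omega_B = 2657/1382

2657/1382


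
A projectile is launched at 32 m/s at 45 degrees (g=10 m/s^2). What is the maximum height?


Given: v0 = 32 m/s, theta = 45 deg, g = 10 m/s^2
sin^2(45) = 1/2
Using H = v0^2 * sin^2(theta) / (2*g)
H = 32^2 * 1/2 / (2*10)
H = 1024 * 1/2 / 20
H = 512 / 20
H = 128/5 m

128/5 m


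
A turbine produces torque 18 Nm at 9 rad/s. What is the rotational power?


Given: tau = 18 Nm, omega = 9 rad/s
Using P = tau * omega
P = 18 * 9
P = 162 W

162 W


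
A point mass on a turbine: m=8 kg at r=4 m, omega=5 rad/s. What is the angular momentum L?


Given: m = 8 kg, r = 4 m, omega = 5 rad/s
For a point mass: I = m*r^2
I = 8*4^2 = 8*16 = 128
L = I*omega = 128*5
L = 640 kg*m^2/s

640 kg*m^2/s


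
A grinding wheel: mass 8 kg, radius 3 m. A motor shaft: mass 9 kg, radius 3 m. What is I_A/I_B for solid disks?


Given: M1=8 kg, R1=3 m, M2=9 kg, R2=3 m
For a disk: I = (1/2)*M*R^2, so I_A/I_B = (M1*R1^2)/(M2*R2^2)
M1*R1^2 = 8*9 = 72
M2*R2^2 = 9*9 = 81
I_A/I_B = 72/81 = 8/9

8/9


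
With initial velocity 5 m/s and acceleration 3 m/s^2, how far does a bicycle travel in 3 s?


Given: v0 = 5 m/s, a = 3 m/s^2, t = 3 s
Using s = v0*t + (1/2)*a*t^2
s = 5*3 + (1/2)*3*3^2
s = 15 + (1/2)*27
s = 15 + 27/2
s = 57/2

57/2 m


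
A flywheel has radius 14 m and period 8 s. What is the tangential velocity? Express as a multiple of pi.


Given: radius r = 14 m, period T = 8 s
Using v = 2*pi*r / T
v = 2*pi*14 / 8
v = 28*pi / 8
v = 7/2*pi m/s

7/2*pi m/s


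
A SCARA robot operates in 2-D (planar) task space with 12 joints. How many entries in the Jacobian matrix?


Given: task space dimension = 2, joints = 12
Jacobian is a 2 x 12 matrix
Total entries = rows * columns
Total = 2 * 12
Total = 24

24


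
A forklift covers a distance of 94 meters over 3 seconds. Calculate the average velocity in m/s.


Given: distance d = 94 m, time t = 3 s
Using v = d / t
v = 94 / 3
v = 94/3 m/s

94/3 m/s


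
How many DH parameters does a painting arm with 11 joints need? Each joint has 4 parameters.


Given: 11 joints, 4 DH parameters per joint (d, theta, a, alpha)
Total DH parameters = number_of_joints * 4
Total = 11 * 4
Total = 44

44


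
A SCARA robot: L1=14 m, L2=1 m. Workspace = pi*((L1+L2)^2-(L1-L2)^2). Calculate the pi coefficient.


Given: L1 = 14, L2 = 1
(L1+L2)^2 = (15)^2 = 225
(L1-L2)^2 = (13)^2 = 169
Difference = 225 - 169 = 56
This equals 4*L1*L2 = 4*14*1 = 56
Workspace area = 56*pi

56


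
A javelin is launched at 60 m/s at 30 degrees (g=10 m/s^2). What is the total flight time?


Given: v0 = 60 m/s, theta = 30 deg, g = 10 m/s^2
sin(30) = 1/2
Using T = 2*v0*sin(theta) / g
T = 2*60*1/2 / 10
T = 60 / 10
T = 6 s

6 s


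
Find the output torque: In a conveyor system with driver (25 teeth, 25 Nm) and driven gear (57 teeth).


Given: N1 = 25, N2 = 57, T1 = 25 Nm
Using T2/T1 = N2/N1
T2 = T1 * N2 / N1
T2 = 25 * 57 / 25
T2 = 1425 / 25
T2 = 57 Nm

57 Nm


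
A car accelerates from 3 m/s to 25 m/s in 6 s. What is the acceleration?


Given: initial velocity v0 = 3 m/s, final velocity v = 25 m/s, time t = 6 s
Using a = (v - v0) / t
a = (25 - 3) / 6
a = 22 / 6
a = 11/3 m/s^2

11/3 m/s^2


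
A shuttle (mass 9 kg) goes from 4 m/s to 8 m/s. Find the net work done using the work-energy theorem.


Given: m = 9 kg, v0 = 4 m/s, v = 8 m/s
Using W = (1/2)*m*(v^2 - v0^2)
v^2 = 8^2 = 64
v0^2 = 4^2 = 16
v^2 - v0^2 = 64 - 16 = 48
W = (1/2)*9*48 = 216 J

216 J


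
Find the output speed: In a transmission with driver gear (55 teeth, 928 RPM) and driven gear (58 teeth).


Given: N1 = 55 teeth, w1 = 928 RPM, N2 = 58 teeth
Using N1*w1 = N2*w2
w2 = N1*w1 / N2
w2 = 55*928 / 58
w2 = 51040 / 58
w2 = 880 RPM

880 RPM


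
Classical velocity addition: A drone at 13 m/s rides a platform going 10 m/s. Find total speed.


Given: object velocity = 13 m/s, platform velocity = 10 m/s (same direction)
Using classical velocity addition: v_total = v_object + v_platform
v_total = 13 + 10
v_total = 23 m/s

23 m/s


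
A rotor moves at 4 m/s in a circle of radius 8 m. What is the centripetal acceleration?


Given: v = 4 m/s, r = 8 m
Using a_c = v^2 / r
a_c = 4^2 / 8
a_c = 16 / 8
a_c = 2 m/s^2

2 m/s^2


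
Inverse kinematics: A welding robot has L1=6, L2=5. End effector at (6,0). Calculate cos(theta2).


Given: L1 = 6, L2 = 5, target (x, y) = (6, 0)
Using cos(theta2) = (x^2 + y^2 - L1^2 - L2^2) / (2*L1*L2)
x^2 + y^2 = 6^2 + 0 = 36
L1^2 + L2^2 = 36 + 25 = 61
Numerator = 36 - 61 = -25
Denominator = 2*6*5 = 60
cos(theta2) = -25/60 = -5/12

-5/12


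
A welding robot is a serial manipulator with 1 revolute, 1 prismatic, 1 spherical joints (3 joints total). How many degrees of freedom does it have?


Given: serial robot with 1 revolute, 1 prismatic, 1 spherical joints
DOF contribution per joint type: revolute=1, prismatic=1, spherical=3, fixed=0
DOF = 1*1 + 1*1 + 1*3
DOF = 5

5


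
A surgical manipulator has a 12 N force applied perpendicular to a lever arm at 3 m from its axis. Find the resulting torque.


Given: F = 12 N, r = 3 m, angle = 90 deg (perpendicular)
Using tau = F * r * sin(90)
sin(90) = 1
tau = 12 * 3 * 1
tau = 36 Nm

36 Nm


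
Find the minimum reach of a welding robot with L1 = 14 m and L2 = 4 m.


Given: L1 = 14 m, L2 = 4 m
For a 2-link planar arm, min reach = |L1 - L2| (second link folded back)
Min reach = |14 - 4|
Min reach = 10 m

10 m


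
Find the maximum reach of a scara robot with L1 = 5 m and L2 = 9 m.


Given: L1 = 5 m, L2 = 9 m
For a 2-link planar arm, max reach = L1 + L2 (fully extended)
Max reach = 5 + 9
Max reach = 14 m

14 m


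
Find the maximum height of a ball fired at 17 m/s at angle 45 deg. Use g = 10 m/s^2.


Given: v0 = 17 m/s, theta = 45 deg, g = 10 m/s^2
sin^2(45) = 1/2
Using H = v0^2 * sin^2(theta) / (2*g)
H = 17^2 * 1/2 / (2*10)
H = 289 * 1/2 / 20
H = 289/2 / 20
H = 289/40 m

289/40 m


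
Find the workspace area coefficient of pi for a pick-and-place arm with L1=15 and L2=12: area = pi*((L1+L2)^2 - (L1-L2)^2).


Given: L1 = 15, L2 = 12
(L1+L2)^2 = (27)^2 = 729
(L1-L2)^2 = (3)^2 = 9
Difference = 729 - 9 = 720
This equals 4*L1*L2 = 4*15*12 = 720
Workspace area = 720*pi

720


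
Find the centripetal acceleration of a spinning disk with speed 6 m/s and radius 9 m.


Given: v = 6 m/s, r = 9 m
Using a_c = v^2 / r
a_c = 6^2 / 9
a_c = 36 / 9
a_c = 4 m/s^2

4 m/s^2


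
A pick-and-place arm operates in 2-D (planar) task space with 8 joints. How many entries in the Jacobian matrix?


Given: task space dimension = 2, joints = 8
Jacobian is a 2 x 8 matrix
Total entries = rows * columns
Total = 2 * 8
Total = 16

16


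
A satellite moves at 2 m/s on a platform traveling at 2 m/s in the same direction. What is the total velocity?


Given: object velocity = 2 m/s, platform velocity = 2 m/s (same direction)
Using classical velocity addition: v_total = v_object + v_platform
v_total = 2 + 2
v_total = 4 m/s

4 m/s


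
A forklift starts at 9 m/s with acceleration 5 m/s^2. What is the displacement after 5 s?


Given: v0 = 9 m/s, a = 5 m/s^2, t = 5 s
Using s = v0*t + (1/2)*a*t^2
s = 9*5 + (1/2)*5*5^2
s = 45 + (1/2)*125
s = 45 + 125/2
s = 215/2

215/2 m


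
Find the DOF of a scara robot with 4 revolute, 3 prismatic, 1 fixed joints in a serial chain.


Given: serial robot with 4 revolute, 3 prismatic, 1 fixed joints
DOF contribution per joint type: revolute=1, prismatic=1, spherical=3, fixed=0
DOF = 4*1 + 3*1 + 1*0
DOF = 7

7


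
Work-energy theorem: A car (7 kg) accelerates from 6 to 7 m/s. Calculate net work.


Given: m = 7 kg, v0 = 6 m/s, v = 7 m/s
Using W = (1/2)*m*(v^2 - v0^2)
v^2 = 7^2 = 49
v0^2 = 6^2 = 36
v^2 - v0^2 = 49 - 36 = 13
W = (1/2)*7*13 = 91/2 J

91/2 J


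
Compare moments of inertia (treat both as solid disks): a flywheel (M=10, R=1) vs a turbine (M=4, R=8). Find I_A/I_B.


Given: M1=10 kg, R1=1 m, M2=4 kg, R2=8 m
For a disk: I = (1/2)*M*R^2, so I_A/I_B = (M1*R1^2)/(M2*R2^2)
M1*R1^2 = 10*1 = 10
M2*R2^2 = 4*64 = 256
I_A/I_B = 10/256 = 5/128

5/128


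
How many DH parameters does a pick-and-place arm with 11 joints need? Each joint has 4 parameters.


Given: 11 joints, 4 DH parameters per joint (d, theta, a, alpha)
Total DH parameters = number_of_joints * 4
Total = 11 * 4
Total = 44

44


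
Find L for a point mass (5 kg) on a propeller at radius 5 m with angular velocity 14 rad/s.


Given: m = 5 kg, r = 5 m, omega = 14 rad/s
For a point mass: I = m*r^2
I = 5*5^2 = 5*25 = 125
L = I*omega = 125*14
L = 1750 kg*m^2/s

1750 kg*m^2/s


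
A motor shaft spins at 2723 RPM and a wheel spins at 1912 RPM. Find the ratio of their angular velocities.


Given: RPM_A = 2723, RPM_B = 1912
omega = 2*pi*RPM/60, so omega_A/omega_B = RPM_A / RPM_B
omega_A/omega_B = 2723 / 1912
omega_A/omega_B = 2723/1912

2723/1912


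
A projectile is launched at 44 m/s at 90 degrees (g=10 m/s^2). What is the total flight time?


Given: v0 = 44 m/s, theta = 90 deg, g = 10 m/s^2
sin(90) = 1
Using T = 2*v0*sin(theta) / g
T = 2*44*1 / 10
T = 88 / 10
T = 44/5 s

44/5 s


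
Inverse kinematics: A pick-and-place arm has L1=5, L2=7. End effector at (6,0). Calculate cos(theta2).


Given: L1 = 5, L2 = 7, target (x, y) = (6, 0)
Using cos(theta2) = (x^2 + y^2 - L1^2 - L2^2) / (2*L1*L2)
x^2 + y^2 = 6^2 + 0 = 36
L1^2 + L2^2 = 25 + 49 = 74
Numerator = 36 - 74 = -38
Denominator = 2*5*7 = 70
cos(theta2) = -38/70 = -19/35

-19/35


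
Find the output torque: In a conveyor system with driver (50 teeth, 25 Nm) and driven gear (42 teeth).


Given: N1 = 50, N2 = 42, T1 = 25 Nm
Using T2/T1 = N2/N1
T2 = T1 * N2 / N1
T2 = 25 * 42 / 50
T2 = 1050 / 50
T2 = 21 Nm

21 Nm


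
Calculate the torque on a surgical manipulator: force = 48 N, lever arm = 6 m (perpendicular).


Given: F = 48 N, r = 6 m, angle = 90 deg (perpendicular)
Using tau = F * r * sin(90)
sin(90) = 1
tau = 48 * 6 * 1
tau = 288 Nm

288 Nm


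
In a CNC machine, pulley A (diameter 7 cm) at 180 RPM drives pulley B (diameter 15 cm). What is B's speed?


Given: D1 = 7 cm, w1 = 180 RPM, D2 = 15 cm
Using D1*w1 = D2*w2
w2 = D1*w1 / D2
w2 = 7*180 / 15
w2 = 1260 / 15
w2 = 84 RPM

84 RPM


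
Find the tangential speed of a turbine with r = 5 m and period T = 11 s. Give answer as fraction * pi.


Given: radius r = 5 m, period T = 11 s
Using v = 2*pi*r / T
v = 2*pi*5 / 11
v = 10*pi / 11
v = 10/11*pi m/s

10/11*pi m/s


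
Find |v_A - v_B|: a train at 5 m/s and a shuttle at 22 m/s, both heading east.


Given: v_A = 5 m/s east, v_B = 22 m/s east
Both move in the same direction; relative speed = |v_A - v_B|
|5 - 22| = |-17|
= 17 m/s

17 m/s


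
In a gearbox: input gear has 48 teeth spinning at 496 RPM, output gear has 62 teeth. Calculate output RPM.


Given: N1 = 48 teeth, w1 = 496 RPM, N2 = 62 teeth
Using N1*w1 = N2*w2
w2 = N1*w1 / N2
w2 = 48*496 / 62
w2 = 23808 / 62
w2 = 384 RPM

384 RPM


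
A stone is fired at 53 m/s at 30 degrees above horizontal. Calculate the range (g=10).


Given: v0 = 53 m/s, theta = 30 deg, g = 10 m/s^2
sin(2*30) = sin(60) = sqrt(3)/2
Using R = v0^2 * sin(2*theta) / g
R = 53^2 * (sqrt(3)/2) / 10
R = 2809 * sqrt(3) / 20
R = 2809/20*sqrt(3) m

2809/20*sqrt(3) m


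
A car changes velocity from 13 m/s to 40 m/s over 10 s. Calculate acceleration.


Given: initial velocity v0 = 13 m/s, final velocity v = 40 m/s, time t = 10 s
Using a = (v - v0) / t
a = (40 - 13) / 10
a = 27 / 10
a = 27/10 m/s^2

27/10 m/s^2


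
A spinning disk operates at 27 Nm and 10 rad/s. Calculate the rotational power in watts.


Given: tau = 27 Nm, omega = 10 rad/s
Using P = tau * omega
P = 27 * 10
P = 270 W

270 W


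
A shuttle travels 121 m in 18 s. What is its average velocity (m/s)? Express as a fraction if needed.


Given: distance d = 121 m, time t = 18 s
Using v = d / t
v = 121 / 18
v = 121/18 m/s

121/18 m/s


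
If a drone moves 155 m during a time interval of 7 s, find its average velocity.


Given: distance d = 155 m, time t = 7 s
Using v = d / t
v = 155 / 7
v = 155/7 m/s

155/7 m/s


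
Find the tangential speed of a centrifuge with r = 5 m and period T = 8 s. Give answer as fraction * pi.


Given: radius r = 5 m, period T = 8 s
Using v = 2*pi*r / T
v = 2*pi*5 / 8
v = 10*pi / 8
v = 5/4*pi m/s

5/4*pi m/s


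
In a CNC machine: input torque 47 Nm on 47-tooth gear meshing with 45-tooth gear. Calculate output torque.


Given: N1 = 47, N2 = 45, T1 = 47 Nm
Using T2/T1 = N2/N1
T2 = T1 * N2 / N1
T2 = 47 * 45 / 47
T2 = 2115 / 47
T2 = 45 Nm

45 Nm


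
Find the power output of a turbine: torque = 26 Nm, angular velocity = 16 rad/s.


Given: tau = 26 Nm, omega = 16 rad/s
Using P = tau * omega
P = 26 * 16
P = 416 W

416 W


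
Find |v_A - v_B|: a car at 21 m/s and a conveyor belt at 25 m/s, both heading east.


Given: v_A = 21 m/s east, v_B = 25 m/s east
Both move in the same direction; relative speed = |v_A - v_B|
|21 - 25| = |-4|
= 4 m/s

4 m/s


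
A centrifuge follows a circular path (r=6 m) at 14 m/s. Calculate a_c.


Given: v = 14 m/s, r = 6 m
Using a_c = v^2 / r
a_c = 14^2 / 6
a_c = 196 / 6
a_c = 98/3 m/s^2

98/3 m/s^2


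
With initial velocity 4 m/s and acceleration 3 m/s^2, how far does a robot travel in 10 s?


Given: v0 = 4 m/s, a = 3 m/s^2, t = 10 s
Using s = v0*t + (1/2)*a*t^2
s = 4*10 + (1/2)*3*10^2
s = 40 + (1/2)*300
s = 40 + 150
s = 190

190 m


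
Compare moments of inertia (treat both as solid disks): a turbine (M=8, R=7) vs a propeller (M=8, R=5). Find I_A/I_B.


Given: M1=8 kg, R1=7 m, M2=8 kg, R2=5 m
For a disk: I = (1/2)*M*R^2, so I_A/I_B = (M1*R1^2)/(M2*R2^2)
M1*R1^2 = 8*49 = 392
M2*R2^2 = 8*25 = 200
I_A/I_B = 392/200 = 49/25

49/25


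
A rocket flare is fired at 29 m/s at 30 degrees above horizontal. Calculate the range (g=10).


Given: v0 = 29 m/s, theta = 30 deg, g = 10 m/s^2
sin(2*30) = sin(60) = sqrt(3)/2
Using R = v0^2 * sin(2*theta) / g
R = 29^2 * (sqrt(3)/2) / 10
R = 841 * sqrt(3) / 20
R = 841/20*sqrt(3) m

841/20*sqrt(3) m


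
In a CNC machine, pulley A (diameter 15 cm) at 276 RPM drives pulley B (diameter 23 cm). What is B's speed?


Given: D1 = 15 cm, w1 = 276 RPM, D2 = 23 cm
Using D1*w1 = D2*w2
w2 = D1*w1 / D2
w2 = 15*276 / 23
w2 = 4140 / 23
w2 = 180 RPM

180 RPM


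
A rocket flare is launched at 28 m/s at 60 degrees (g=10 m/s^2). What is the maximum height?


Given: v0 = 28 m/s, theta = 60 deg, g = 10 m/s^2
sin^2(60) = 3/4
Using H = v0^2 * sin^2(theta) / (2*g)
H = 28^2 * 3/4 / (2*10)
H = 784 * 3/4 / 20
H = 588 / 20
H = 147/5 m

147/5 m


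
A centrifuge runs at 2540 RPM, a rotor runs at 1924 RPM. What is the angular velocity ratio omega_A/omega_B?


Given: RPM_A = 2540, RPM_B = 1924
omega = 2*pi*RPM/60, so omega_A/omega_B = RPM_A / RPM_B
omega_A/omega_B = 2540 / 1924
omega_A/omega_B = 635/481

635/481


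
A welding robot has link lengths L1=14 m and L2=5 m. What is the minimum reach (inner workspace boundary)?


Given: L1 = 14 m, L2 = 5 m
For a 2-link planar arm, min reach = |L1 - L2| (second link folded back)
Min reach = |14 - 5|
Min reach = 9 m

9 m


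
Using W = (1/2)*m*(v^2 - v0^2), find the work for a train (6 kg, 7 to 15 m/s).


Given: m = 6 kg, v0 = 7 m/s, v = 15 m/s
Using W = (1/2)*m*(v^2 - v0^2)
v^2 = 15^2 = 225
v0^2 = 7^2 = 49
v^2 - v0^2 = 225 - 49 = 176
W = (1/2)*6*176 = 528 J

528 J


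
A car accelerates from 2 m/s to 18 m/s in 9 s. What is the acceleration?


Given: initial velocity v0 = 2 m/s, final velocity v = 18 m/s, time t = 9 s
Using a = (v - v0) / t
a = (18 - 2) / 9
a = 16 / 9
a = 16/9 m/s^2

16/9 m/s^2


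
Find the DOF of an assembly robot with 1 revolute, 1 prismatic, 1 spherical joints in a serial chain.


Given: serial robot with 1 revolute, 1 prismatic, 1 spherical joints
DOF contribution per joint type: revolute=1, prismatic=1, spherical=3, fixed=0
DOF = 1*1 + 1*1 + 1*3
DOF = 5

5


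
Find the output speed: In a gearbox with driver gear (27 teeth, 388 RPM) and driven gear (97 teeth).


Given: N1 = 27 teeth, w1 = 388 RPM, N2 = 97 teeth
Using N1*w1 = N2*w2
w2 = N1*w1 / N2
w2 = 27*388 / 97
w2 = 10476 / 97
w2 = 108 RPM

108 RPM


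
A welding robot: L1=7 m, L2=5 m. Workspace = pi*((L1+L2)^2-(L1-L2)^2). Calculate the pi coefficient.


Given: L1 = 7, L2 = 5
(L1+L2)^2 = (12)^2 = 144
(L1-L2)^2 = (2)^2 = 4
Difference = 144 - 4 = 140
This equals 4*L1*L2 = 4*7*5 = 140
Workspace area = 140*pi

140


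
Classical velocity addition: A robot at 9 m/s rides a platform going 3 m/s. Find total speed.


Given: object velocity = 9 m/s, platform velocity = 3 m/s (same direction)
Using classical velocity addition: v_total = v_object + v_platform
v_total = 9 + 3
v_total = 12 m/s

12 m/s


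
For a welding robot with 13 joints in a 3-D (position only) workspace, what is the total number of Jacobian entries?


Given: task space dimension = 3, joints = 13
Jacobian is a 3 x 13 matrix
Total entries = rows * columns
Total = 3 * 13
Total = 39

39


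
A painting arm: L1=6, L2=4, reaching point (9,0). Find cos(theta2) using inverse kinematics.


Given: L1 = 6, L2 = 4, target (x, y) = (9, 0)
Using cos(theta2) = (x^2 + y^2 - L1^2 - L2^2) / (2*L1*L2)
x^2 + y^2 = 9^2 + 0 = 81
L1^2 + L2^2 = 36 + 16 = 52
Numerator = 81 - 52 = 29
Denominator = 2*6*4 = 48
cos(theta2) = 29/48 = 29/48

29/48


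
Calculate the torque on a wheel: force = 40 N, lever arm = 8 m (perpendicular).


Given: F = 40 N, r = 8 m, angle = 90 deg (perpendicular)
Using tau = F * r * sin(90)
sin(90) = 1
tau = 40 * 8 * 1
tau = 320 Nm

320 Nm


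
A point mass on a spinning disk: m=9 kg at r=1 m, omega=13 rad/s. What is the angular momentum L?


Given: m = 9 kg, r = 1 m, omega = 13 rad/s
For a point mass: I = m*r^2
I = 9*1^2 = 9*1 = 9
L = I*omega = 9*13
L = 117 kg*m^2/s

117 kg*m^2/s


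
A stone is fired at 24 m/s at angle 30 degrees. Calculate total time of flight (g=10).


Given: v0 = 24 m/s, theta = 30 deg, g = 10 m/s^2
sin(30) = 1/2
Using T = 2*v0*sin(theta) / g
T = 2*24*1/2 / 10
T = 24 / 10
T = 12/5 s

12/5 s


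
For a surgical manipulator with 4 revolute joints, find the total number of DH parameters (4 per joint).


Given: 4 joints, 4 DH parameters per joint (d, theta, a, alpha)
Total DH parameters = number_of_joints * 4
Total = 4 * 4
Total = 16

16


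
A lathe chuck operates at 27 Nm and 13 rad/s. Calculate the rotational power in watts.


Given: tau = 27 Nm, omega = 13 rad/s
Using P = tau * omega
P = 27 * 13
P = 351 W

351 W


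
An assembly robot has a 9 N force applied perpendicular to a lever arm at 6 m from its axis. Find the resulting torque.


Given: F = 9 N, r = 6 m, angle = 90 deg (perpendicular)
Using tau = F * r * sin(90)
sin(90) = 1
tau = 9 * 6 * 1
tau = 54 Nm

54 Nm


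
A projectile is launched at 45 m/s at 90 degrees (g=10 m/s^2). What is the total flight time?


Given: v0 = 45 m/s, theta = 90 deg, g = 10 m/s^2
sin(90) = 1
Using T = 2*v0*sin(theta) / g
T = 2*45*1 / 10
T = 90 / 10
T = 9 s

9 s


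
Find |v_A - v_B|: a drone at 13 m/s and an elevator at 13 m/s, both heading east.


Given: v_A = 13 m/s east, v_B = 13 m/s east
Both move in the same direction; relative speed = |v_A - v_B|
|13 - 13| = |0|
= 0 m/s

0 m/s


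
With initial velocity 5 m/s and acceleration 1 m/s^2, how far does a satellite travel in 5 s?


Given: v0 = 5 m/s, a = 1 m/s^2, t = 5 s
Using s = v0*t + (1/2)*a*t^2
s = 5*5 + (1/2)*1*5^2
s = 25 + (1/2)*25
s = 25 + 25/2
s = 75/2

75/2 m


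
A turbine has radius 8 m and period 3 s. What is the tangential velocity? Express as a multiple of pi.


Given: radius r = 8 m, period T = 3 s
Using v = 2*pi*r / T
v = 2*pi*8 / 3
v = 16*pi / 3
v = 16/3*pi m/s

16/3*pi m/s
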